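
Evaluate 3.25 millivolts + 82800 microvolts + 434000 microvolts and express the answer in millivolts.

520.05 millivolts

In millivolts:
  3.25 millivolts → 3.25
  82800 microvolts = 82800e-3 millivolts = 82.8
  434000 microvolts = 434000e-3 millivolts = 434
Sum: 3.25 + 82.8 + 434 = 520.05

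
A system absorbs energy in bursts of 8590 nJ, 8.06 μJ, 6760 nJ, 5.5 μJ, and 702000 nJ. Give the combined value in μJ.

In μJ:
  8590 nJ = 8590e-3 μJ = 8.59
  8.06 μJ → 8.06
  6760 nJ = 6760e-3 μJ = 6.76
  5.5 μJ → 5.5
  702000 nJ = 702000e-3 μJ = 702
Sum: 8.59 + 8.06 + 6.76 + 5.5 + 702 = 730.91

730.91 μJ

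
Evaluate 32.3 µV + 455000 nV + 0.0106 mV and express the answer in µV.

In µV:
  32.3 µV → 32.3
  455000 nV = 455000e-3 µV = 455
  0.0106 mV = 0.0106e3 µV = 10.6
Sum: 32.3 + 455 + 10.6 = 497.9

497.9 µV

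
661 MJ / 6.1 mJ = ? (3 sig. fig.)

108000000000

(661 × 10^6) / (6.1 × 10^-3) = 108.4 × 10^9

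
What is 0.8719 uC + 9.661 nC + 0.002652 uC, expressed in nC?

In nC:
  0.8719 uC = 0.8719e3 nC = 871.9
  9.661 nC → 9.661
  0.002652 uC = 0.002652e3 nC = 2.652
Sum: 871.9 + 9.661 + 2.652 = 884.213

884.213 nC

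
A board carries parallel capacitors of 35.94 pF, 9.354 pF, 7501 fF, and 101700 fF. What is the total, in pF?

In pF:
  35.94 pF → 35.94
  9.354 pF → 9.354
  7501 fF = 7501e-3 pF = 7.501
  101700 fF = 101700e-3 pF = 101.7
Sum: 35.94 + 9.354 + 7.501 + 101.7 = 154.495

154.495 pF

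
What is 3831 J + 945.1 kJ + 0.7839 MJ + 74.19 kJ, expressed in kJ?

1807.021 kJ

In kJ:
  3831 J = 3831e-3 kJ = 3.831
  945.1 kJ → 945.1
  0.7839 MJ = 0.7839e3 kJ = 783.9
  74.19 kJ → 74.19
Sum: 3.831 + 945.1 + 783.9 + 74.19 = 1807.021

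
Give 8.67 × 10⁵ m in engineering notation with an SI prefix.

867 km

= 867 × 10³ m; 10³ is kilo.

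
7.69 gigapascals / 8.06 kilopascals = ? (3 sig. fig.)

(7.69 × 10⁹) / (8.06 × 10³) = 0.9541 × 10⁶

954000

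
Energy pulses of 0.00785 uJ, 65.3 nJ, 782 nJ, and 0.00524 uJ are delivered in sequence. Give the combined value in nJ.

In nJ:
  0.00785 uJ = 0.00785 × 10^3 nJ = 7.85
  65.3 nJ → 65.3
  782 nJ → 782
  0.00524 uJ = 0.00524 × 10^3 nJ = 5.24
Sum: 7.85 + 65.3 + 782 + 5.24 = 860.39

860.39 nJ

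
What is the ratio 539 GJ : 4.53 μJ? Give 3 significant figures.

(539e9) / (4.53e-6) = 119e15

119000000000000000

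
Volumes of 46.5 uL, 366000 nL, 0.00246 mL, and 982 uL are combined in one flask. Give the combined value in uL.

In uL:
  46.5 uL → 46.5
  366000 nL = 366000e-3 uL = 366
  0.00246 mL = 0.00246e3 uL = 2.46
  982 uL → 982
Sum: 46.5 + 366 + 2.46 + 982 = 1396.96

1396.96 uL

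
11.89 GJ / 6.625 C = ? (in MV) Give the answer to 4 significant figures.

1795 MV

(11.89 × 10^9) / (6.625) = 1.79472 × 10^9 V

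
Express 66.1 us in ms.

micro = 10^-6, milli = 10^-3; factor is 10^-3.
66.1 × 10^-3 = 0.0661

0.0661 ms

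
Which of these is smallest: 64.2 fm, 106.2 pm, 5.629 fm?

5.629 fm

64.2 fm = 0.0000000000000642 m
106.2 pm = 0.0000000001062 m
5.629 fm = 0.000000000000005629 m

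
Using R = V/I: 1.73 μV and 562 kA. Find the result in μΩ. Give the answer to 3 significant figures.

0.00000308 μΩ

(1.73e-6) / (562e3) = 0.0030783e-9 Ω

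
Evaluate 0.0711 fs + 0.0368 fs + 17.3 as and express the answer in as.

In as:
  0.0711 fs = 0.0711e3 as = 71.1
  0.0368 fs = 0.0368e3 as = 36.8
  17.3 as → 17.3
Sum: 71.1 + 36.8 + 17.3 = 125.2

125.2 as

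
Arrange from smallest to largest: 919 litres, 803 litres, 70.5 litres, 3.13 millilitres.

3.13 millilitres < 70.5 litres < 803 litres < 919 litres

919 litres = 919 litres
803 litres = 803 litres
70.5 litres = 70.5 litres
3.13 millilitres = 0.00313 litres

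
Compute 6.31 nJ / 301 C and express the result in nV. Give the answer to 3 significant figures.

0.0210 nV

(6.31 × 10^-9) / (301) = 0.020963 × 10^-9 V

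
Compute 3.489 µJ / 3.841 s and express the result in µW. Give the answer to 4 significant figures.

(3.489 × 10^-6) / (3.841) = 0.908357 × 10^-6 W

0.9084 µW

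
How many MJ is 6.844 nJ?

0.000000000000006844 MJ

nano = 1e-9, mega = 1e6; factor is 1e-15.
6.844 × 1e-15 = 0.000000000000006844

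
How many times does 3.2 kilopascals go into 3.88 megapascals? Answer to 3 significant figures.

1210

(3.88 × 10⁶) / (3.2 × 10³) = 1.212 × 10³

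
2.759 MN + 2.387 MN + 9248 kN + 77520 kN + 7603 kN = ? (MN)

99.517 MN

In MN:
  2.759 MN → 2.759
  2.387 MN → 2.387
  9248 kN = 9248 × 10⁻³ MN = 9.248
  77520 kN = 77520 × 10⁻³ MN = 77.52
  7603 kN = 7603 × 10⁻³ MN = 7.603
Sum: 2.759 + 2.387 + 9.248 + 77.52 + 7.603 = 99.517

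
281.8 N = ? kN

(no prefix) = 10⁰, kilo = 10³; factor is 10⁻³.
281.8 × 10⁻³ = 0.2818

0.2818 kN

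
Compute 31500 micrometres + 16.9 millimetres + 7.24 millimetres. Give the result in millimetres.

55.64 millimetres

In millimetres:
  31500 micrometres = 31500 × 10⁻³ millimetres = 31.5
  16.9 millimetres → 16.9
  7.24 millimetres → 7.24
Sum: 31.5 + 16.9 + 7.24 = 55.64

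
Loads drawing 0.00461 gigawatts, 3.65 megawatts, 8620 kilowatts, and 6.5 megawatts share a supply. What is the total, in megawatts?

In megawatts:
  0.00461 gigawatts = 0.00461e3 megawatts = 4.61
  3.65 megawatts → 3.65
  8620 kilowatts = 8620e-3 megawatts = 8.62
  6.5 megawatts → 6.5
Sum: 4.61 + 3.65 + 8.62 + 6.5 = 23.38

23.38 megawatts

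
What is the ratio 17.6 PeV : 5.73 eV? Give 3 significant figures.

(17.6 × 10^15) / (5.73) = 3.072 × 10^15

3070000000000000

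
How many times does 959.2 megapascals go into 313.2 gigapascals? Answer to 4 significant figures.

(313.2 × 10^9) / (959.2 × 10^6) = 0.32652 × 10^3

326.5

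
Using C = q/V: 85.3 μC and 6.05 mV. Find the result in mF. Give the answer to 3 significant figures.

(85.3e-6) / (6.05e-3) = 14.099e-3 F

14.1 mF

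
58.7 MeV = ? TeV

0.0000587 TeV

mega = 1e6, tera = 1e12; factor is 1e-6.
58.7 × 1e-6 = 0.0000587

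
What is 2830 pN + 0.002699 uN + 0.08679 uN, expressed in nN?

92.319 nN

In nN:
  2830 pN = 2830 × 10⁻³ nN = 2.83
  0.002699 uN = 0.002699 × 10³ nN = 2.699
  0.08679 uN = 0.08679 × 10³ nN = 86.79
Sum: 2.83 + 2.699 + 86.79 = 92.319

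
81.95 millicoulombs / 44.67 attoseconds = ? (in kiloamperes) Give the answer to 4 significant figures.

(81.95 × 10^-3) / (44.67 × 10^-18) = 1.83456 × 10^15 A

1835000000000 kiloamperes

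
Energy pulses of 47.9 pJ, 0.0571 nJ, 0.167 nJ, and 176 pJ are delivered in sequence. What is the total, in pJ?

In pJ:
  47.9 pJ → 47.9
  0.0571 nJ = 0.0571 × 10³ pJ = 57.1
  0.167 nJ = 0.167 × 10³ pJ = 167
  176 pJ → 176
Sum: 47.9 + 57.1 + 167 + 176 = 448

448 pJ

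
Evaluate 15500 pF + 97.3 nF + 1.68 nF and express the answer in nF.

114.48 nF

In nF:
  15500 pF = 15500e-3 nF = 15.5
  97.3 nF → 97.3
  1.68 nF → 1.68
Sum: 15.5 + 97.3 + 1.68 = 114.48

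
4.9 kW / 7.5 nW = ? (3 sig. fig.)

(4.9 × 10^3) / (7.5 × 10^-9) = 0.6533 × 10^12

653000000000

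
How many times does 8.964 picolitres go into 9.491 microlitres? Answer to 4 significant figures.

(9.491e-6) / (8.964e-12) = 1.0588e6

1059000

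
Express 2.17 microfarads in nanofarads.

micro = 1e-6, nano = 1e-9; factor is 1e3.
2.17 × 1e3 = 2170

2170 nanofarads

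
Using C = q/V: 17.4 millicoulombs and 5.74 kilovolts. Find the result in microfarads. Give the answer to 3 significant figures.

3.03 microfarads

(17.4e-3) / (5.74e3) = 3.0314e-6 F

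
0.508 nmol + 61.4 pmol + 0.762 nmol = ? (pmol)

1331.4 pmol

In pmol:
  0.508 nmol = 0.508 × 10³ pmol = 508
  61.4 pmol → 61.4
  0.762 nmol = 0.762 × 10³ pmol = 762
Sum: 508 + 61.4 + 762 = 1331.4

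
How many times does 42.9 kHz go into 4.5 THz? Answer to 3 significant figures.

(4.5e12) / (42.9e3) = 0.1049e9

105000000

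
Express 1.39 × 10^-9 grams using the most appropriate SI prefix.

= 1.39 × 10^-9 grams; 10^-9 is nano.

1.39 nanograms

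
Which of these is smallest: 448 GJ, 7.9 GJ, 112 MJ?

448 GJ = 448000000000 J
7.9 GJ = 7900000000 J
112 MJ = 112000000 J

112 MJ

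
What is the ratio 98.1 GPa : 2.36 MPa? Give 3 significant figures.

(98.1 × 10⁹) / (2.36 × 10⁶) = 41.57 × 10³

41600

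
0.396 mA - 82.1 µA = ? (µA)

313.9 µA

In µA:
  0.396 mA = 0.396 × 10^3 µA = 396
  82.1 µA → 82.1
Difference: 396 - 82.1 = 313.9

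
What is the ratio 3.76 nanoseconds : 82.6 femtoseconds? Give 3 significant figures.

45500

(3.76e-9) / (82.6e-15) = 0.04552e6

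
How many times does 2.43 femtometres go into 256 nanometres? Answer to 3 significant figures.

(256 × 10⁻⁹) / (2.43 × 10⁻¹⁵) = 105.3 × 10⁶

105000000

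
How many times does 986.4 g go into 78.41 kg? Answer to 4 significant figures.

(78.41e3) / (986.4) = 0.079491e3

79.49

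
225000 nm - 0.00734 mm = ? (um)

In um:
  225000 nm = 225000 × 10^-3 um = 225
  0.00734 mm = 0.00734 × 10^3 um = 7.34
Difference: 225 - 7.34 = 217.66

217.66 um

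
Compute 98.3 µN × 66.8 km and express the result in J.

98.3 × 10^-6 × 66.8 × 10^3 = 6566.44 × 10^-3 J

6.56644 J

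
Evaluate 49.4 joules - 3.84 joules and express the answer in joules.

In joules:
  49.4 joules → 49.4
  3.84 joules → 3.84
Difference: 49.4 - 3.84 = 45.56

45.56 joules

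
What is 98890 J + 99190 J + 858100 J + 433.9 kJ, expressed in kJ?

In kJ:
  98890 J = 98890 × 10⁻³ kJ = 98.89
  99190 J = 99190 × 10⁻³ kJ = 99.19
  858100 J = 858100 × 10⁻³ kJ = 858.1
  433.9 kJ → 433.9
Sum: 98.89 + 99.19 + 858.1 + 433.9 = 1490.08

1490.08 kJ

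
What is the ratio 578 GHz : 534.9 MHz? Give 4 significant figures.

1081

(578 × 10^9) / (534.9 × 10^6) = 1.0806 × 10^3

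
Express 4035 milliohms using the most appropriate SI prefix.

4.035 ohms

= 4.035 ohms; mantissa already in [1, 1000).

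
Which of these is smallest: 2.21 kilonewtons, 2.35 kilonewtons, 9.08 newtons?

2.21 kilonewtons = 2210 newtons
2.35 kilonewtons = 2350 newtons
9.08 newtons = 9.08 newtons

9.08 newtons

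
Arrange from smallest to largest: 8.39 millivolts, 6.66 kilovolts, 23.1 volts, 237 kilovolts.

8.39 millivolts = 0.00839 volts
6.66 kilovolts = 6660 volts
23.1 volts = 23.1 volts
237 kilovolts = 237000 volts

8.39 millivolts < 23.1 volts < 6.66 kilovolts < 237 kilovolts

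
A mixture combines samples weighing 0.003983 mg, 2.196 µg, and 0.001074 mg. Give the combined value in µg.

7.253 µg

In µg:
  0.003983 mg = 0.003983 × 10^3 µg = 3.983
  2.196 µg → 2.196
  0.001074 mg = 0.001074 × 10^3 µg = 1.074
Sum: 3.983 + 2.196 + 1.074 = 7.253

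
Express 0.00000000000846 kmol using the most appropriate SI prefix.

= 8.46 × 10^-9 mol; 10^-9 is nano.

8.46 nmol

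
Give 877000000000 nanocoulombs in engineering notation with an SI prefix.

= 877 coulombs; mantissa already in [1, 1000).

877 coulombs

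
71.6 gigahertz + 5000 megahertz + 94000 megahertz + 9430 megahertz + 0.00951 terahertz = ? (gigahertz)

In gigahertz:
  71.6 gigahertz → 71.6
  5000 megahertz = 5000 × 10^-3 gigahertz = 5
  94000 megahertz = 94000 × 10^-3 gigahertz = 94
  9430 megahertz = 9430 × 10^-3 gigahertz = 9.43
  0.00951 terahertz = 0.00951 × 10^3 gigahertz = 9.51
Sum: 71.6 + 5 + 94 + 9.43 + 9.51 = 189.54

189.54 gigahertz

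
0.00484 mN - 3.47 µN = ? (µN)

1.37 µN

In µN:
  0.00484 mN = 0.00484 × 10³ µN = 4.84
  3.47 µN → 3.47
Difference: 4.84 - 3.47 = 1.37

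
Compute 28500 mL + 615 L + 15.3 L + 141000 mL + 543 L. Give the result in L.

In L:
  28500 mL = 28500e-3 L = 28.5
  615 L → 615
  15.3 L → 15.3
  141000 mL = 141000e-3 L = 141
  543 L → 543
Sum: 28.5 + 615 + 15.3 + 141 + 543 = 1342.8

1342.8 L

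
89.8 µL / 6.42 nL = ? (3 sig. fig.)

14000

(89.8 × 10^-6) / (6.42 × 10^-9) = 13.99 × 10^3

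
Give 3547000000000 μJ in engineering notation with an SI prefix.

3.547 MJ

= 3.547 × 10^6 J; 10^6 is mega.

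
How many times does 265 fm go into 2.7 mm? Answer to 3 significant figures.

10200000000

(2.7 × 10⁻³) / (265 × 10⁻¹⁵) = 0.01019 × 10¹²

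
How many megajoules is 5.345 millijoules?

milli = 10⁻³, mega = 10⁶; factor is 10⁻⁹.
5.345 × 10⁻⁹ = 0.000000005345

0.000000005345 megajoules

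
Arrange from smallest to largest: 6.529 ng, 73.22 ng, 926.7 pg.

926.7 pg < 6.529 ng < 73.22 ng

6.529 ng = 0.000000006529 g
73.22 ng = 0.00000007322 g
926.7 pg = 0.0000000009267 g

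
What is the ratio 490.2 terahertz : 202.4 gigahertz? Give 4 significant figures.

(490.2 × 10^12) / (202.4 × 10^9) = 2.4219 × 10^3

2422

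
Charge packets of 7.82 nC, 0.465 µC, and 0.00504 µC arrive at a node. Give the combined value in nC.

In nC:
  7.82 nC → 7.82
  0.465 µC = 0.465 × 10^3 nC = 465
  0.00504 µC = 0.00504 × 10^3 nC = 5.04
Sum: 7.82 + 465 + 5.04 = 477.86

477.86 nC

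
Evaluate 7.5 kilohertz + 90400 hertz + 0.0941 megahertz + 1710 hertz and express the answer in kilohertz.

193.71 kilohertz

In kilohertz:
  7.5 kilohertz → 7.5
  90400 hertz = 90400 × 10⁻³ kilohertz = 90.4
  0.0941 megahertz = 0.0941 × 10³ kilohertz = 94.1
  1710 hertz = 1710 × 10⁻³ kilohertz = 1.71
Sum: 7.5 + 90.4 + 94.1 + 1.71 = 193.71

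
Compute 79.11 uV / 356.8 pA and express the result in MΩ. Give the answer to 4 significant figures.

(79.11 × 10⁻⁶) / (356.8 × 10⁻¹²) = 0.221721 × 10⁶ Ω

0.2217 MΩ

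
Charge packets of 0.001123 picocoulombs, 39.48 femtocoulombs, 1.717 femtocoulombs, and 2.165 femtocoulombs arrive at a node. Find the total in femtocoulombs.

44.485 femtocoulombs

In femtocoulombs:
  0.001123 picocoulombs = 0.001123e3 femtocoulombs = 1.123
  39.48 femtocoulombs → 39.48
  1.717 femtocoulombs → 1.717
  2.165 femtocoulombs → 2.165
Sum: 1.123 + 39.48 + 1.717 + 2.165 = 44.485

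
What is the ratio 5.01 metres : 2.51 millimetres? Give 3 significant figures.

2000

(5.01) / (2.51 × 10^-3) = 1.996 × 10^3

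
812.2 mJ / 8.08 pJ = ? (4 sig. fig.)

100500000000

(812.2 × 10^-3) / (8.08 × 10^-12) = 100.52 × 10^9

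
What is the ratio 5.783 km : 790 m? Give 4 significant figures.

7.320

(5.783e3) / (790) = 0.0073203e3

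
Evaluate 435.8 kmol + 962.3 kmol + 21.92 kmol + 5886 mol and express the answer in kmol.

1425.906 kmol

In kmol:
  435.8 kmol → 435.8
  962.3 kmol → 962.3
  21.92 kmol → 21.92
  5886 mol = 5886e-3 kmol = 5.886
Sum: 435.8 + 962.3 + 21.92 + 5.886 = 1425.906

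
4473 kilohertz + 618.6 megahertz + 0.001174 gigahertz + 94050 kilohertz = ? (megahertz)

In megahertz:
  4473 kilohertz = 4473 × 10⁻³ megahertz = 4.473
  618.6 megahertz → 618.6
  0.001174 gigahertz = 0.001174 × 10³ megahertz = 1.174
  94050 kilohertz = 94050 × 10⁻³ megahertz = 94.05
Sum: 4.473 + 618.6 + 1.174 + 94.05 = 718.297

718.297 megahertz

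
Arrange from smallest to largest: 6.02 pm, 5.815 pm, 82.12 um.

6.02 pm = 0.00000000000602 m
5.815 pm = 0.000000000005815 m
82.12 um = 0.00008212 m

5.815 pm < 6.02 pm < 82.12 um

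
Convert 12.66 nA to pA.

12660 pA

nano = 10^-9, pico = 10^-12; factor is 10^3.
12.66 × 10^3 = 12660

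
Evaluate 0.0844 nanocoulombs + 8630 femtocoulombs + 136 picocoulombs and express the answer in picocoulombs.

229.03 picocoulombs

In picocoulombs:
  0.0844 nanocoulombs = 0.0844e3 picocoulombs = 84.4
  8630 femtocoulombs = 8630e-3 picocoulombs = 8.63
  136 picocoulombs → 136
Sum: 84.4 + 8.63 + 136 = 229.03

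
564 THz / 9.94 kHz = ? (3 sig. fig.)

56700000000

(564 × 10^12) / (9.94 × 10^3) = 56.74 × 10^9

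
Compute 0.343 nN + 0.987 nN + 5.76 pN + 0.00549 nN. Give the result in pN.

In pN:
  0.343 nN = 0.343e3 pN = 343
  0.987 nN = 0.987e3 pN = 987
  5.76 pN → 5.76
  0.00549 nN = 0.00549e3 pN = 5.49
Sum: 343 + 987 + 5.76 + 5.49 = 1341.25

1341.25 pN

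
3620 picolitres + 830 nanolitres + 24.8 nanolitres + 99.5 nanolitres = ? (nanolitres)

In nanolitres:
  3620 picolitres = 3620e-3 nanolitres = 3.62
  830 nanolitres → 830
  24.8 nanolitres → 24.8
  99.5 nanolitres → 99.5
Sum: 3.62 + 830 + 24.8 + 99.5 = 957.92

957.92 nanolitres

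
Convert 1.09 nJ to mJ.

0.00000109 mJ

nano = 10⁻⁹, milli = 10⁻³; factor is 10⁻⁶.
1.09 × 10⁻⁶ = 0.00000109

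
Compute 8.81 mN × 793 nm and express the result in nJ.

6.98633 nJ

8.81 × 10^-3 × 793 × 10^-9 = 6986.33 × 10^-12 J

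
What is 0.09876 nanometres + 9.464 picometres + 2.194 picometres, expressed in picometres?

In picometres:
  0.09876 nanometres = 0.09876 × 10³ picometres = 98.76
  9.464 picometres → 9.464
  2.194 picometres → 2.194
Sum: 98.76 + 9.464 + 2.194 = 110.418

110.418 picometres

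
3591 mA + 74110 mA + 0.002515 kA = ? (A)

In A:
  3591 mA = 3591e-3 A = 3.591
  74110 mA = 74110e-3 A = 74.11
  0.002515 kA = 0.002515e3 A = 2.515
Sum: 3.591 + 74.11 + 2.515 = 80.216

80.216 A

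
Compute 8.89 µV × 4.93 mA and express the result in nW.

43.8277 nW

8.89 × 10^-6 × 4.93 × 10^-3 = 43.8277 × 10^-9 W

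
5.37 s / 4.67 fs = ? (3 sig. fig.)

1150000000000000

(5.37) / (4.67 × 10⁻¹⁵) = 1.15 × 10¹⁵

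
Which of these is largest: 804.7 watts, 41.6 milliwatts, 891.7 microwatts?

804.7 watts

804.7 watts = 804.7 watts
41.6 milliwatts = 0.0416 watts
891.7 microwatts = 0.0008917 watts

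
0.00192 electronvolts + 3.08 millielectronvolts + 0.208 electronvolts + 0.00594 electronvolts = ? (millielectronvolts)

In millielectronvolts:
  0.00192 electronvolts = 0.00192e3 millielectronvolts = 1.92
  3.08 millielectronvolts → 3.08
  0.208 electronvolts = 0.208e3 millielectronvolts = 208
  0.00594 electronvolts = 0.00594e3 millielectronvolts = 5.94
Sum: 1.92 + 3.08 + 208 + 5.94 = 218.94

218.94 millielectronvolts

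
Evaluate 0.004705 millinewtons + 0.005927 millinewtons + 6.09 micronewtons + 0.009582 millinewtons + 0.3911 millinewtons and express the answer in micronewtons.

417.404 micronewtons

In micronewtons:
  0.004705 millinewtons = 0.004705 × 10^3 micronewtons = 4.705
  0.005927 millinewtons = 0.005927 × 10^3 micronewtons = 5.927
  6.09 micronewtons → 6.09
  0.009582 millinewtons = 0.009582 × 10^3 micronewtons = 9.582
  0.3911 millinewtons = 0.3911 × 10^3 micronewtons = 391.1
Sum: 4.705 + 5.927 + 6.09 + 9.582 + 391.1 = 417.404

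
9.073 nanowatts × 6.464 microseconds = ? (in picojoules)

0.058647872 picojoules

9.073 × 10^-9 × 6.464 × 10^-6 = 58.647872 × 10^-15 J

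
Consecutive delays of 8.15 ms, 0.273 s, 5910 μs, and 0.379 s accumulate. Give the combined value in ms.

In ms:
  8.15 ms → 8.15
  0.273 s = 0.273 × 10³ ms = 273
  5910 μs = 5910 × 10⁻³ ms = 5.91
  0.379 s = 0.379 × 10³ ms = 379
Sum: 8.15 + 273 + 5.91 + 379 = 666.06

666.06 ms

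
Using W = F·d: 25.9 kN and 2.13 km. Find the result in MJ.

25.9 × 10³ × 2.13 × 10³ = 55.167 × 10⁶ J

55.167 MJ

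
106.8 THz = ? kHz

106800000000 kHz

tera = 10^12, kilo = 10^3; factor is 10^9.
106.8 × 10^9 = 106800000000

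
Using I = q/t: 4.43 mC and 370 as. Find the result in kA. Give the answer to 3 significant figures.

(4.43e-3) / (370e-18) = 0.011973e15 A

12000000000 kA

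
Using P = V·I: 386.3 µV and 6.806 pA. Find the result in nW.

0.0000026291578 nW

386.3 × 10^-6 × 6.806 × 10^-12 = 2629.1578 × 10^-18 W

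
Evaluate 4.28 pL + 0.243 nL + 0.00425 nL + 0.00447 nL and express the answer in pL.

In pL:
  4.28 pL → 4.28
  0.243 nL = 0.243e3 pL = 243
  0.00425 nL = 0.00425e3 pL = 4.25
  0.00447 nL = 0.00447e3 pL = 4.47
Sum: 4.28 + 243 + 4.25 + 4.47 = 256

256 pL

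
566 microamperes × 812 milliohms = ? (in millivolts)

0.459592 millivolts

566 × 10⁻⁶ × 812 × 10⁻³ = 459592 × 10⁻⁹ V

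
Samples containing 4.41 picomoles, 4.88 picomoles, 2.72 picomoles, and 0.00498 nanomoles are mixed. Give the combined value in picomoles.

In picomoles:
  4.41 picomoles → 4.41
  4.88 picomoles → 4.88
  2.72 picomoles → 2.72
  0.00498 nanomoles = 0.00498 × 10³ picomoles = 4.98
Sum: 4.41 + 4.88 + 2.72 + 4.98 = 16.99

16.99 picomoles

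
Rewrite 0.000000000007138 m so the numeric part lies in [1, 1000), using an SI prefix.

7.138 pm

= 7.138 × 10⁻¹² m; 10⁻¹² is pico.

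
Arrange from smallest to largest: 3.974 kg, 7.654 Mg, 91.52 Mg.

3.974 kg = 3974 g
7.654 Mg = 7654000 g
91.52 Mg = 91520000 g

3.974 kg < 7.654 Mg < 91.52 Mg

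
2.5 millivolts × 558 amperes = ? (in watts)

2.5 × 10^-3 × 558 = 1395 × 10^-3 W

1.395 watts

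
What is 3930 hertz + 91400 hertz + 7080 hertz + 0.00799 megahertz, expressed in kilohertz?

110.4 kilohertz

In kilohertz:
  3930 hertz = 3930e-3 kilohertz = 3.93
  91400 hertz = 91400e-3 kilohertz = 91.4
  7080 hertz = 7080e-3 kilohertz = 7.08
  0.00799 megahertz = 0.00799e3 kilohertz = 7.99
Sum: 3.93 + 91.4 + 7.08 + 7.99 = 110.4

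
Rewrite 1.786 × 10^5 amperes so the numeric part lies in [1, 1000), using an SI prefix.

= 178.6 × 10^3 amperes; 10^3 is kilo.

178.6 kiloamperes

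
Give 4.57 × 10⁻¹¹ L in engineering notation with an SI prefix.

45.7 pL

= 45.7 × 10⁻¹² L; 10⁻¹² is pico.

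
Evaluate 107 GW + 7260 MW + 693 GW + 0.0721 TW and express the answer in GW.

879.36 GW

In GW:
  107 GW → 107
  7260 MW = 7260 × 10^-3 GW = 7.26
  693 GW → 693
  0.0721 TW = 0.0721 × 10^3 GW = 72.1
Sum: 107 + 7.26 + 693 + 72.1 = 879.36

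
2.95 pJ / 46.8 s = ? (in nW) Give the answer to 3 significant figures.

(2.95e-12) / (46.8) = 0.063034e-12 W

0.0000630 nW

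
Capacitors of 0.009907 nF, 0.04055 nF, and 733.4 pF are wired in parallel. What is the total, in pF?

783.857 pF

In pF:
  0.009907 nF = 0.009907e3 pF = 9.907
  0.04055 nF = 0.04055e3 pF = 40.55
  733.4 pF → 733.4
Sum: 9.907 + 40.55 + 733.4 = 783.857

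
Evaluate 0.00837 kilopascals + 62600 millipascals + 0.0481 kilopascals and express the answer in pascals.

119.07 pascals

In pascals:
  0.00837 kilopascals = 0.00837e3 pascals = 8.37
  62600 millipascals = 62600e-3 pascals = 62.6
  0.0481 kilopascals = 0.0481e3 pascals = 48.1
Sum: 8.37 + 62.6 + 48.1 = 119.07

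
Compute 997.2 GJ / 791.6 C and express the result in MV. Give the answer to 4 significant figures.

(997.2 × 10^9) / (791.6) = 1.25973 × 10^9 V

1260 MV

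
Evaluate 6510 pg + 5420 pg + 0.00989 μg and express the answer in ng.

In ng:
  6510 pg = 6510 × 10⁻³ ng = 6.51
  5420 pg = 5420 × 10⁻³ ng = 5.42
  0.00989 μg = 0.00989 × 10³ ng = 9.89
Sum: 6.51 + 5.42 + 9.89 = 21.82

21.82 ng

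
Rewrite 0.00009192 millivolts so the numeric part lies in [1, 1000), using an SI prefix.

91.92 nanovolts

= 91.92 × 10⁻⁹ volts; 10⁻⁹ is nano.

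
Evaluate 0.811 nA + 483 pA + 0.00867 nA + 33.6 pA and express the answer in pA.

1336.27 pA

In pA:
  0.811 nA = 0.811 × 10³ pA = 811
  483 pA → 483
  0.00867 nA = 0.00867 × 10³ pA = 8.67
  33.6 pA → 33.6
Sum: 811 + 483 + 8.67 + 33.6 = 1336.27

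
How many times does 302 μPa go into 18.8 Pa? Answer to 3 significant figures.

(18.8) / (302 × 10⁻⁶) = 0.06225 × 10⁶

62300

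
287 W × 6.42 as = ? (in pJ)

287 × 6.42 × 10^-18 = 1842.54 × 10^-18 J

0.00184254 pJ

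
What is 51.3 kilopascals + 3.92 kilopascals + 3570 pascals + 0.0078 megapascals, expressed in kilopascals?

66.59 kilopascals

In kilopascals:
  51.3 kilopascals → 51.3
  3.92 kilopascals → 3.92
  3570 pascals = 3570 × 10⁻³ kilopascals = 3.57
  0.0078 megapascals = 0.0078 × 10³ kilopascals = 7.8
Sum: 51.3 + 3.92 + 3.57 + 7.8 = 66.59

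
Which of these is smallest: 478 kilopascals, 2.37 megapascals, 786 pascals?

786 pascals

478 kilopascals = 478000 pascals
2.37 megapascals = 2370000 pascals
786 pascals = 786 pascals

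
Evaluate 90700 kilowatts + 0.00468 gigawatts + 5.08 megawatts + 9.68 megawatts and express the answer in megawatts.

In megawatts:
  90700 kilowatts = 90700e-3 megawatts = 90.7
  0.00468 gigawatts = 0.00468e3 megawatts = 4.68
  5.08 megawatts → 5.08
  9.68 megawatts → 9.68
Sum: 90.7 + 4.68 + 5.08 + 9.68 = 110.14

110.14 megawatts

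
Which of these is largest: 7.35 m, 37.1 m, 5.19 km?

7.35 m = 7.35 m
37.1 m = 37.1 m
5.19 km = 5190 m

5.19 km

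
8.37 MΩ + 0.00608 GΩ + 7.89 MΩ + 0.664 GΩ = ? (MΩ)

686.34 MΩ

In MΩ:
  8.37 MΩ → 8.37
  0.00608 GΩ = 0.00608 × 10^3 MΩ = 6.08
  7.89 MΩ → 7.89
  0.664 GΩ = 0.664 × 10^3 MΩ = 664
Sum: 8.37 + 6.08 + 7.89 + 664 = 686.34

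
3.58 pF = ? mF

0.00000000358 mF

pico = 1e-12, milli = 1e-3; factor is 1e-9.
3.58 × 1e-9 = 0.00000000358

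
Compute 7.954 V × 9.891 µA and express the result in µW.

78.673014 µW

7.954 × 9.891e-6 = 78.673014e-6 W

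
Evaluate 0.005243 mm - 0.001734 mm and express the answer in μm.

3.509 μm

In μm:
  0.005243 mm = 0.005243 × 10³ μm = 5.243
  0.001734 mm = 0.001734 × 10³ μm = 1.734
Difference: 5.243 - 1.734 = 3.509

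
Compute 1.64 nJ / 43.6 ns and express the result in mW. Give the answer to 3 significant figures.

37.6 mW

(1.64 × 10⁻⁹) / (43.6 × 10⁻⁹) = 0.037615 W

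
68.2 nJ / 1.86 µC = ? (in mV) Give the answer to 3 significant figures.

36.7 mV

(68.2 × 10^-9) / (1.86 × 10^-6) = 36.667 × 10^-3 V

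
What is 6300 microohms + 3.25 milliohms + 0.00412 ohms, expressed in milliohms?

13.67 milliohms

In milliohms:
  6300 microohms = 6300 × 10⁻³ milliohms = 6.3
  3.25 milliohms → 3.25
  0.00412 ohms = 0.00412 × 10³ milliohms = 4.12
Sum: 6.3 + 3.25 + 4.12 = 13.67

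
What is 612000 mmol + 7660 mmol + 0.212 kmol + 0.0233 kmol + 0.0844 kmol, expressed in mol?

In mol:
  612000 mmol = 612000 × 10^-3 mol = 612
  7660 mmol = 7660 × 10^-3 mol = 7.66
  0.212 kmol = 0.212 × 10^3 mol = 212
  0.0233 kmol = 0.0233 × 10^3 mol = 23.3
  0.0844 kmol = 0.0844 × 10^3 mol = 84.4
Sum: 612 + 7.66 + 212 + 23.3 + 84.4 = 939.36

939.36 mol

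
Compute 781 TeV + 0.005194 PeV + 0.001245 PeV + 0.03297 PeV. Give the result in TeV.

In TeV:
  781 TeV → 781
  0.005194 PeV = 0.005194e3 TeV = 5.194
  0.001245 PeV = 0.001245e3 TeV = 1.245
  0.03297 PeV = 0.03297e3 TeV = 32.97
Sum: 781 + 5.194 + 1.245 + 32.97 = 820.409

820.409 TeV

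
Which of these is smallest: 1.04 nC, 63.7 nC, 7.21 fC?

1.04 nC = 0.00000000104 C
63.7 nC = 0.0000000637 C
7.21 fC = 0.00000000000000721 C

7.21 fC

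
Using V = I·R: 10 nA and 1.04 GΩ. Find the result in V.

10.4 V

10 × 10⁻⁹ × 1.04 × 10⁹ = 10.4 V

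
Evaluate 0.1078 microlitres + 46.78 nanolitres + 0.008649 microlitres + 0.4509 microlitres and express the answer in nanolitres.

614.129 nanolitres

In nanolitres:
  0.1078 microlitres = 0.1078e3 nanolitres = 107.8
  46.78 nanolitres → 46.78
  0.008649 microlitres = 0.008649e3 nanolitres = 8.649
  0.4509 microlitres = 0.4509e3 nanolitres = 450.9
Sum: 107.8 + 46.78 + 8.649 + 450.9 = 614.129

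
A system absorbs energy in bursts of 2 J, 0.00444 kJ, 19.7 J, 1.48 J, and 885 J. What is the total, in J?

912.62 J

In J:
  2 J → 2
  0.00444 kJ = 0.00444 × 10³ J = 4.44
  19.7 J → 19.7
  1.48 J → 1.48
  885 J → 885
Sum: 2 + 4.44 + 19.7 + 1.48 + 885 = 912.62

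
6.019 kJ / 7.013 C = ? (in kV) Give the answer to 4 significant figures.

0.8583 kV

(6.019e3) / (7.013) = 0.858263e3 V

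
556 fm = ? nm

0.000556 nm

femto = 10^-15, nano = 10^-9; factor is 10^-6.
556 × 10^-6 = 0.000556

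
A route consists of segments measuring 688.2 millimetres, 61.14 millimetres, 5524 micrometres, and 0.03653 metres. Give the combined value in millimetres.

791.394 millimetres

In millimetres:
  688.2 millimetres → 688.2
  61.14 millimetres → 61.14
  5524 micrometres = 5524 × 10^-3 millimetres = 5.524
  0.03653 metres = 0.03653 × 10^3 millimetres = 36.53
Sum: 688.2 + 61.14 + 5.524 + 36.53 = 791.394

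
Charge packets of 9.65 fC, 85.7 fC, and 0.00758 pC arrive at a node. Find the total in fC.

In fC:
  9.65 fC → 9.65
  85.7 fC → 85.7
  0.00758 pC = 0.00758e3 fC = 7.58
Sum: 9.65 + 85.7 + 7.58 = 102.93

102.93 fC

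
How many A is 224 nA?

0.000000224 A

nano = 10⁻⁹, (no prefix) = 10⁰; factor is 10⁻⁹.
224 × 10⁻⁹ = 0.000000224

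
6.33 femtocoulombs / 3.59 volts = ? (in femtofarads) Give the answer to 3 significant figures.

(6.33 × 10^-15) / (3.59) = 1.7632 × 10^-15 F

1.76 femtofarads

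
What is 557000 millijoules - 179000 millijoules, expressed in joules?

In joules:
  557000 millijoules = 557000 × 10^-3 joules = 557
  179000 millijoules = 179000 × 10^-3 joules = 179
Difference: 557 - 179 = 378

378 joules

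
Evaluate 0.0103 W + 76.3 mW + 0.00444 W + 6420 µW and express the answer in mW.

97.46 mW

In mW:
  0.0103 W = 0.0103 × 10³ mW = 10.3
  76.3 mW → 76.3
  0.00444 W = 0.00444 × 10³ mW = 4.44
  6420 µW = 6420 × 10⁻³ mW = 6.42
Sum: 10.3 + 76.3 + 4.44 + 6.42 = 97.46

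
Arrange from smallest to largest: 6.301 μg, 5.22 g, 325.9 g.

6.301 μg < 5.22 g < 325.9 g

6.301 μg = 0.000006301 g
5.22 g = 5.22 g
325.9 g = 325.9 g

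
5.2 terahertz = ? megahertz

tera = 10^12, mega = 10^6; factor is 10^6.
5.2 × 10^6 = 5200000

5200000 megahertz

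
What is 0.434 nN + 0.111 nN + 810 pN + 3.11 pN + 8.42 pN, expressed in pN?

In pN:
  0.434 nN = 0.434e3 pN = 434
  0.111 nN = 0.111e3 pN = 111
  810 pN → 810
  3.11 pN → 3.11
  8.42 pN → 8.42
Sum: 434 + 111 + 810 + 3.11 + 8.42 = 1366.53

1366.53 pN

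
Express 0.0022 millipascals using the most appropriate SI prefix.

2.2 micropascals

= 2.2 × 10^-6 pascals; 10^-6 is micro.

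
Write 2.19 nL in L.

nano = 1e-9, (no prefix) = 1e0; factor is 1e-9.
2.19 × 1e-9 = 0.00000000219

0.00000000219 L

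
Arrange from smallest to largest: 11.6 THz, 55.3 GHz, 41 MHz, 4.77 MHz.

11.6 THz = 11600000000000 Hz
55.3 GHz = 55300000000 Hz
41 MHz = 41000000 Hz
4.77 MHz = 4770000 Hz

4.77 MHz < 41 MHz < 55.3 GHz < 11.6 THz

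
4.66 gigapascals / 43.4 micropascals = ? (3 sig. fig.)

(4.66 × 10⁹) / (43.4 × 10⁻⁶) = 0.1074 × 10¹⁵

107000000000000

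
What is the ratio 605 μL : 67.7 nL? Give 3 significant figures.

(605 × 10^-6) / (67.7 × 10^-9) = 8.936 × 10^3

8940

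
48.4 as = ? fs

atto = 1e-18, femto = 1e-15; factor is 1e-3.
48.4 × 1e-3 = 0.0484

0.0484 fs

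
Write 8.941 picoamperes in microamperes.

0.000008941 microamperes

pico = 10⁻¹², micro = 10⁻⁶; factor is 10⁻⁶.
8.941 × 10⁻⁶ = 0.000008941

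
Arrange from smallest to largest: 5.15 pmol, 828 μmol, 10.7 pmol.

5.15 pmol < 10.7 pmol < 828 μmol

5.15 pmol = 0.00000000000515 mol
828 μmol = 0.000828 mol
10.7 pmol = 0.0000000000107 mol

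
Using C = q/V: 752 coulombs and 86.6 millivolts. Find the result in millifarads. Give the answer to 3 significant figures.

8680000 millifarads

(752) / (86.6 × 10^-3) = 8.6836 × 10^3 F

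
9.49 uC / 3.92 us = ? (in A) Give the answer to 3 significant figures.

(9.49e-6) / (3.92e-6) = 2.4209 A

2.42 A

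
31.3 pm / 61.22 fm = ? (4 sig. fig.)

511.3

(31.3 × 10⁻¹²) / (61.22 × 10⁻¹⁵) = 0.51127 × 10³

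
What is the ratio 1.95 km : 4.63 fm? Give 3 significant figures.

(1.95 × 10^3) / (4.63 × 10^-15) = 0.4212 × 10^18

421000000000000000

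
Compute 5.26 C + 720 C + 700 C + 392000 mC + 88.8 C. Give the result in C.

1906.06 C

In C:
  5.26 C → 5.26
  720 C → 720
  700 C → 700
  392000 mC = 392000e-3 C = 392
  88.8 C → 88.8
Sum: 5.26 + 720 + 700 + 392 + 88.8 = 1906.06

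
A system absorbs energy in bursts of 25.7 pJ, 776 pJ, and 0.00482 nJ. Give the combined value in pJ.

In pJ:
  25.7 pJ → 25.7
  776 pJ → 776
  0.00482 nJ = 0.00482e3 pJ = 4.82
Sum: 25.7 + 776 + 4.82 = 806.52

806.52 pJ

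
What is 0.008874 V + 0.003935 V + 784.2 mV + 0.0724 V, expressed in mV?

In mV:
  0.008874 V = 0.008874 × 10³ mV = 8.874
  0.003935 V = 0.003935 × 10³ mV = 3.935
  784.2 mV → 784.2
  0.0724 V = 0.0724 × 10³ mV = 72.4
Sum: 8.874 + 3.935 + 784.2 + 72.4 = 869.409

869.409 mV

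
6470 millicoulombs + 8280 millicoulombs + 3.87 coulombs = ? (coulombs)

In coulombs:
  6470 millicoulombs = 6470 × 10⁻³ coulombs = 6.47
  8280 millicoulombs = 8280 × 10⁻³ coulombs = 8.28
  3.87 coulombs → 3.87
Sum: 6.47 + 8.28 + 3.87 = 18.62

18.62 coulombs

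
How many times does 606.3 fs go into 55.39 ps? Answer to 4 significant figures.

91.36

(55.39 × 10⁻¹²) / (606.3 × 10⁻¹⁵) = 0.091357 × 10³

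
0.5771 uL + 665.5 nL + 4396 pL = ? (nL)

1246.996 nL

In nL:
  0.5771 uL = 0.5771 × 10^3 nL = 577.1
  665.5 nL → 665.5
  4396 pL = 4396 × 10^-3 nL = 4.396
Sum: 577.1 + 665.5 + 4.396 = 1246.996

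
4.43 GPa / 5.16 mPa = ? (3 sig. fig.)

(4.43e9) / (5.16e-3) = 0.8585e12

859000000000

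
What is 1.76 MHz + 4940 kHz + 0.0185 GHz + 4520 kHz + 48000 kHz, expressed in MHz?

77.72 MHz

In MHz:
  1.76 MHz → 1.76
  4940 kHz = 4940 × 10⁻³ MHz = 4.94
  0.0185 GHz = 0.0185 × 10³ MHz = 18.5
  4520 kHz = 4520 × 10⁻³ MHz = 4.52
  48000 kHz = 48000 × 10⁻³ MHz = 48
Sum: 1.76 + 4.94 + 18.5 + 4.52 + 48 = 77.72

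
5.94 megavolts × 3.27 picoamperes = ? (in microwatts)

19.4238 microwatts

5.94e6 × 3.27e-12 = 19.4238e-6 W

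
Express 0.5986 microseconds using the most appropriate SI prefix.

598.6 nanoseconds

= 598.6 × 10⁻⁹ seconds; 10⁻⁹ is nano.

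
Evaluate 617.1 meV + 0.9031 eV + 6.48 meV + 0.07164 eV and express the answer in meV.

In meV:
  617.1 meV → 617.1
  0.9031 eV = 0.9031 × 10^3 meV = 903.1
  6.48 meV → 6.48
  0.07164 eV = 0.07164 × 10^3 meV = 71.64
Sum: 617.1 + 903.1 + 6.48 + 71.64 = 1598.32

1598.32 meV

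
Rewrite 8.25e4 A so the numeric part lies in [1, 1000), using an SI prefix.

82.5 kA

= 82.5e3 A; 1e3 is kilo.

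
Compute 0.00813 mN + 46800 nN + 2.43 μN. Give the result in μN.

In μN:
  0.00813 mN = 0.00813 × 10³ μN = 8.13
  46800 nN = 46800 × 10⁻³ μN = 46.8
  2.43 μN → 2.43
Sum: 8.13 + 46.8 + 2.43 = 57.36

57.36 μN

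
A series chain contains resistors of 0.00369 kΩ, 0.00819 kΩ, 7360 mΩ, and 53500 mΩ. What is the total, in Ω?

72.74 Ω

In Ω:
  0.00369 kΩ = 0.00369 × 10^3 Ω = 3.69
  0.00819 kΩ = 0.00819 × 10^3 Ω = 8.19
  7360 mΩ = 7360 × 10^-3 Ω = 7.36
  53500 mΩ = 53500 × 10^-3 Ω = 53.5
Sum: 3.69 + 8.19 + 7.36 + 53.5 = 72.74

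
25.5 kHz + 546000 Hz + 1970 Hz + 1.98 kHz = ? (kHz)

575.45 kHz

In kHz:
  25.5 kHz → 25.5
  546000 Hz = 546000e-3 kHz = 546
  1970 Hz = 1970e-3 kHz = 1.97
  1.98 kHz → 1.98
Sum: 25.5 + 546 + 1.97 + 1.98 = 575.45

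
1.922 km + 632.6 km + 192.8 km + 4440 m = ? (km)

In km:
  1.922 km → 1.922
  632.6 km → 632.6
  192.8 km → 192.8
  4440 m = 4440 × 10^-3 km = 4.44
Sum: 1.922 + 632.6 + 192.8 + 4.44 = 831.762

831.762 km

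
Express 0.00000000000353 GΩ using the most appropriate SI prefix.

= 3.53e-3 Ω; 1e-3 is milli.

3.53 mΩ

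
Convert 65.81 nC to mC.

nano = 10⁻⁹, milli = 10⁻³; factor is 10⁻⁶.
65.81 × 10⁻⁶ = 0.00006581

0.00006581 mC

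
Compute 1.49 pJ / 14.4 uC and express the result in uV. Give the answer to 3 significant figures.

0.103 uV

(1.49 × 10⁻¹²) / (14.4 × 10⁻⁶) = 0.10347 × 10⁻⁶ V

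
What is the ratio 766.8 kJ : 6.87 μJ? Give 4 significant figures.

111600000000

(766.8 × 10³) / (6.87 × 10⁻⁶) = 111.62 × 10⁹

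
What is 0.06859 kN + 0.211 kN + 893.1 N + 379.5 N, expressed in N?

In N:
  0.06859 kN = 0.06859e3 N = 68.59
  0.211 kN = 0.211e3 N = 211
  893.1 N → 893.1
  379.5 N → 379.5
Sum: 68.59 + 211 + 893.1 + 379.5 = 1552.19

1552.19 N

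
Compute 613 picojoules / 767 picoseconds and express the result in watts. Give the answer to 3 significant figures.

0.799 watts

(613 × 10⁻¹²) / (767 × 10⁻¹²) = 0.79922 W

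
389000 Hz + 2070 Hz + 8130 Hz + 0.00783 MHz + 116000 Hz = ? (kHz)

523.03 kHz

In kHz:
  389000 Hz = 389000 × 10⁻³ kHz = 389
  2070 Hz = 2070 × 10⁻³ kHz = 2.07
  8130 Hz = 8130 × 10⁻³ kHz = 8.13
  0.00783 MHz = 0.00783 × 10³ kHz = 7.83
  116000 Hz = 116000 × 10⁻³ kHz = 116
Sum: 389 + 2.07 + 8.13 + 7.83 + 116 = 523.03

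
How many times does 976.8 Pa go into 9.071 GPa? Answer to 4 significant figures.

(9.071e9) / (976.8) = 0.0092864e9

9286000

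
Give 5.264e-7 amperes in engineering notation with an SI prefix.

526.4 nanoamperes

= 526.4e-9 amperes; 1e-9 is nano.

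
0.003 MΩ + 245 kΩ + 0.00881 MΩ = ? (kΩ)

In kΩ:
  0.003 MΩ = 0.003 × 10³ kΩ = 3
  245 kΩ → 245
  0.00881 MΩ = 0.00881 × 10³ kΩ = 8.81
Sum: 3 + 245 + 8.81 = 256.81

256.81 kΩ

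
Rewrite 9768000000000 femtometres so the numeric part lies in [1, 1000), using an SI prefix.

9.768 millimetres

= 9.768e-3 metres; 1e-3 is milli.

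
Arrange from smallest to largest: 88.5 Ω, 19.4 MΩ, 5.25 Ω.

5.25 Ω < 88.5 Ω < 19.4 MΩ

88.5 Ω = 88.5 Ω
19.4 MΩ = 19400000 Ω
5.25 Ω = 5.25 Ω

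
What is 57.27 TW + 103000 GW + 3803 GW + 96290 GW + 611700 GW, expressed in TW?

872.063 TW

In TW:
  57.27 TW → 57.27
  103000 GW = 103000 × 10^-3 TW = 103
  3803 GW = 3803 × 10^-3 TW = 3.803
  96290 GW = 96290 × 10^-3 TW = 96.29
  611700 GW = 611700 × 10^-3 TW = 611.7
Sum: 57.27 + 103 + 3.803 + 96.29 + 611.7 = 872.063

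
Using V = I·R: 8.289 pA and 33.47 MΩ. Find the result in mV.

8.289 × 10^-12 × 33.47 × 10^6 = 277.43283 × 10^-6 V

0.27743283 mV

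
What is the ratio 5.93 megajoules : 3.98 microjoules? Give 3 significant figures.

(5.93 × 10⁶) / (3.98 × 10⁻⁶) = 1.49 × 10¹²

1490000000000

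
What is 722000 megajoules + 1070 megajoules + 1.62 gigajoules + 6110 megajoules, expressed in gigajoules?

730.8 gigajoules

In gigajoules:
  722000 megajoules = 722000 × 10^-3 gigajoules = 722
  1070 megajoules = 1070 × 10^-3 gigajoules = 1.07
  1.62 gigajoules → 1.62
  6110 megajoules = 6110 × 10^-3 gigajoules = 6.11
Sum: 722 + 1.07 + 1.62 + 6.11 = 730.8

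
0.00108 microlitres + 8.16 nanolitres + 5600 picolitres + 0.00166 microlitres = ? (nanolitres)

16.5 nanolitres

In nanolitres:
  0.00108 microlitres = 0.00108e3 nanolitres = 1.08
  8.16 nanolitres → 8.16
  5600 picolitres = 5600e-3 nanolitres = 5.6
  0.00166 microlitres = 0.00166e3 nanolitres = 1.66
Sum: 1.08 + 8.16 + 5.6 + 1.66 = 16.5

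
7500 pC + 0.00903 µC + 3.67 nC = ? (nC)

In nC:
  7500 pC = 7500 × 10^-3 nC = 7.5
  0.00903 µC = 0.00903 × 10^3 nC = 9.03
  3.67 nC → 3.67
Sum: 7.5 + 9.03 + 3.67 = 20.2

20.2 nC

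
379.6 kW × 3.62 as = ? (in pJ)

1.374152 pJ

379.6 × 10^3 × 3.62 × 10^-18 = 1374.152 × 10^-15 J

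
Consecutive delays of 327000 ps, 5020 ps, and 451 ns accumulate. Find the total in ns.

783.02 ns

In ns:
  327000 ps = 327000 × 10⁻³ ns = 327
  5020 ps = 5020 × 10⁻³ ns = 5.02
  451 ns → 451
Sum: 327 + 5.02 + 451 = 783.02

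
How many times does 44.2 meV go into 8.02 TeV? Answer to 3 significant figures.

(8.02e12) / (44.2e-3) = 0.1814e15

181000000000000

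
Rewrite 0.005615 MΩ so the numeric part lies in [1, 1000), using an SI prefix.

5.615 kΩ

= 5.615 × 10³ Ω; 10³ is kilo.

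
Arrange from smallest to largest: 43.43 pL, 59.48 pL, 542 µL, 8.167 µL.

43.43 pL = 0.00000000004343 L
59.48 pL = 0.00000000005948 L
542 µL = 0.000542 L
8.167 µL = 0.000008167 L

43.43 pL < 59.48 pL < 8.167 µL < 542 µL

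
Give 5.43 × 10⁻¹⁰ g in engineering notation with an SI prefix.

= 543 × 10⁻¹² g; 10⁻¹² is pico.

543 pg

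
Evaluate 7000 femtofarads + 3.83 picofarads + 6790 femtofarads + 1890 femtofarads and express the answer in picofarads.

19.51 picofarads

In picofarads:
  7000 femtofarads = 7000 × 10^-3 picofarads = 7
  3.83 picofarads → 3.83
  6790 femtofarads = 6790 × 10^-3 picofarads = 6.79
  1890 femtofarads = 1890 × 10^-3 picofarads = 1.89
Sum: 7 + 3.83 + 6.79 + 1.89 = 19.51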